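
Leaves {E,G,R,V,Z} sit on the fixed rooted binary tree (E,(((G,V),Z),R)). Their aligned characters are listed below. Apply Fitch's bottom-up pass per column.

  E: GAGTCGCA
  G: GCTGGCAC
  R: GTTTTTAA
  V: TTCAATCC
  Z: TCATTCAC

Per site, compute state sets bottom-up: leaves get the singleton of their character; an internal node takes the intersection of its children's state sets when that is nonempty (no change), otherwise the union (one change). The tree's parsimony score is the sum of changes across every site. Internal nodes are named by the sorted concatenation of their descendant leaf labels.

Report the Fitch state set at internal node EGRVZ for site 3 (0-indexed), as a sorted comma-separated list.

GV@0: {G} ∪ {T} = {G,T} (union, +1)
GVZ@0: {G,T} ∩ {T} = {T} (intersection, +0)
GRVZ@0: {T} ∪ {G} = {G,T} (union, +1)
EGRVZ@0: {G} ∩ {G,T} = {G} (intersection, +0)
GV@1: {C} ∪ {T} = {C,T} (union, +1)
GVZ@1: {C,T} ∩ {C} = {C} (intersection, +0)
GRVZ@1: {C} ∪ {T} = {C,T} (union, +1)
EGRVZ@1: {A} ∪ {C,T} = {A,C,T} (union, +1)
GV@2: {T} ∪ {C} = {C,T} (union, +1)
GVZ@2: {C,T} ∪ {A} = {A,C,T} (union, +1)
GRVZ@2: {A,C,T} ∩ {T} = {T} (intersection, +0)
EGRVZ@2: {G} ∪ {T} = {G,T} (union, +1)
GV@3: {G} ∪ {A} = {A,G} (union, +1)
GVZ@3: {A,G} ∪ {T} = {A,G,T} (union, +1)
GRVZ@3: {A,G,T} ∩ {T} = {T} (intersection, +0)
EGRVZ@3: {T} ∩ {T} = {T} (intersection, +0)
GV@4: {G} ∪ {A} = {A,G} (union, +1)
GVZ@4: {A,G} ∪ {T} = {A,G,T} (union, +1)
GRVZ@4: {A,G,T} ∩ {T} = {T} (intersection, +0)
EGRVZ@4: {C} ∪ {T} = {C,T} (union, +1)
GV@5: {C} ∪ {T} = {C,T} (union, +1)
GVZ@5: {C,T} ∩ {C} = {C} (intersection, +0)
GRVZ@5: {C} ∪ {T} = {C,T} (union, +1)
EGRVZ@5: {G} ∪ {C,T} = {C,G,T} (union, +1)
GV@6: {A} ∪ {C} = {A,C} (union, +1)
GVZ@6: {A,C} ∩ {A} = {A} (intersection, +0)
GRVZ@6: {A} ∩ {A} = {A} (intersection, +0)
EGRVZ@6: {C} ∪ {A} = {A,C} (union, +1)
GV@7: {C} ∩ {C} = {C} (intersection, +0)
GVZ@7: {C} ∩ {C} = {C} (intersection, +0)
GRVZ@7: {C} ∪ {A} = {A,C} (union, +1)
EGRVZ@7: {A} ∩ {A,C} = {A} (intersection, +0)
per-site changes: [2, 3, 3, 2, 3, 3, 2, 1]; total = 19

T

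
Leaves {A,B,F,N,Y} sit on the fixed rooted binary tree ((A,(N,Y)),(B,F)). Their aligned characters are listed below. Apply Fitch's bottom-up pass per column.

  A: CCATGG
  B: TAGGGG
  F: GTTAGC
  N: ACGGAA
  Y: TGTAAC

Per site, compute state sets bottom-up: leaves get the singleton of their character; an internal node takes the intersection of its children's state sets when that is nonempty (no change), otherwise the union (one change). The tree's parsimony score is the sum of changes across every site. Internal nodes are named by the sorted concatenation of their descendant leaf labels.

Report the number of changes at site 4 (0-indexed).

1

[col 0] NY: children N:{A}, Y:{T} ∪→ {A,T}; cost 1
[col 0] ANY: children A:{C}, NY:{A,T} ∪→ {A,C,T}; cost 1
[col 0] BF: children B:{T}, F:{G} ∪→ {G,T}; cost 1
[col 0] ABFNY: children ANY:{A,C,T}, BF:{G,T} ∩→ {T}; cost 0
[col 1] NY: children N:{C}, Y:{G} ∪→ {C,G}; cost 1
[col 1] ANY: children A:{C}, NY:{C,G} ∩→ {C}; cost 0
[col 1] BF: children B:{A}, F:{T} ∪→ {A,T}; cost 1
[col 1] ABFNY: children ANY:{C}, BF:{A,T} ∪→ {A,C,T}; cost 1
[col 2] NY: children N:{G}, Y:{T} ∪→ {G,T}; cost 1
[col 2] ANY: children A:{A}, NY:{G,T} ∪→ {A,G,T}; cost 1
[col 2] BF: children B:{G}, F:{T} ∪→ {G,T}; cost 1
[col 2] ABFNY: children ANY:{A,G,T}, BF:{G,T} ∩→ {G,T}; cost 0
[col 3] NY: children N:{G}, Y:{A} ∪→ {A,G}; cost 1
[col 3] ANY: children A:{T}, NY:{A,G} ∪→ {A,G,T}; cost 1
[col 3] BF: children B:{G}, F:{A} ∪→ {A,G}; cost 1
[col 3] ABFNY: children ANY:{A,G,T}, BF:{A,G} ∩→ {A,G}; cost 0
[col 4] NY: children N:{A}, Y:{A} ∩→ {A}; cost 0
[col 4] ANY: children A:{G}, NY:{A} ∪→ {A,G}; cost 1
[col 4] BF: children B:{G}, F:{G} ∩→ {G}; cost 0
[col 4] ABFNY: children ANY:{A,G}, BF:{G} ∩→ {G}; cost 0
[col 5] NY: children N:{A}, Y:{C} ∪→ {A,C}; cost 1
[col 5] ANY: children A:{G}, NY:{A,C} ∪→ {A,C,G}; cost 1
[col 5] BF: children B:{G}, F:{C} ∪→ {C,G}; cost 1
[col 5] ABFNY: children ANY:{A,C,G}, BF:{C,G} ∩→ {C,G}; cost 0
per-site changes: [3, 3, 3, 3, 1, 3]; total = 16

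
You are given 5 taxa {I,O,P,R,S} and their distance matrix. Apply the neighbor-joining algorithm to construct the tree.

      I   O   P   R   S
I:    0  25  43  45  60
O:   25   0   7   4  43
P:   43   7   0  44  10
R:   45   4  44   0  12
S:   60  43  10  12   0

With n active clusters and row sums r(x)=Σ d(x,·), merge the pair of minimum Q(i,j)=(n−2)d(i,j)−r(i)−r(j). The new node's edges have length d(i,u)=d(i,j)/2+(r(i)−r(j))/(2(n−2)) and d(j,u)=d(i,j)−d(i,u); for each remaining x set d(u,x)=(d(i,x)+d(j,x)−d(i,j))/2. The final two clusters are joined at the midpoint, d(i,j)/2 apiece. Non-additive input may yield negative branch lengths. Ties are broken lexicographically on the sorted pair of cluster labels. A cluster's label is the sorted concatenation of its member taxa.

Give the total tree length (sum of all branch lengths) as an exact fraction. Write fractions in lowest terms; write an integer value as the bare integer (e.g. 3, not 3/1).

503/8

1. join P+S (d=10, Q=-199) ⇒ PS; edges |P|=3/2, |S|=17/2
  updated: d(I,PS)=93/2, d(O,PS)=20, d(PS,R)=23
2. join I+O (d=25, Q=-231/2) ⇒ IO; edges |I|=235/8, |O|=-35/8
  updated: d(IO,PS)=83/4, d(IO,R)=12
3. join IO+PS (d=83/4, Q=-223/4) ⇒ IOPS; edges |IO|=39/8, |PS|=127/8
  updated: d(IOPS,R)=57/8
4. join IOPS+R (d=57/8) ⇒ IOPRS; edges |IOPS|=57/16, |R|=57/16
final tree: (((I:235/8,O:-35/8):39/8,(P:3/2,S:17/2):127/8):57/16,R:57/16)
total length: 503/8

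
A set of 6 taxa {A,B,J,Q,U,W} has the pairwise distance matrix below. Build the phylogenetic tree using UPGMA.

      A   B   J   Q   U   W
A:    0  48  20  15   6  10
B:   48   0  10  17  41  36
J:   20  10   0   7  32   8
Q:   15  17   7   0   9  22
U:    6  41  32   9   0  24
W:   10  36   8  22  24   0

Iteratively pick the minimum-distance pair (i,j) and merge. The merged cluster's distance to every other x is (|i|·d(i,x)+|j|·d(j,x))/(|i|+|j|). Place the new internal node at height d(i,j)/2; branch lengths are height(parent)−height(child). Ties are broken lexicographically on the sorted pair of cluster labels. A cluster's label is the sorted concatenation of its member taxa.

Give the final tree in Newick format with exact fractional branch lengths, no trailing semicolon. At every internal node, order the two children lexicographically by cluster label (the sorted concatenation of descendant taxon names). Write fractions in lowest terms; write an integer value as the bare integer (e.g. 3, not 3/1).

(((A:3,U:3):11/2,W:17/2):13/3,(B:27/4,(J:7/2,Q:7/2):13/4):73/12)

step 1: merge (A,U) at d=6; branch lengths A→3, U→3; new cluster AU
  updated: d(AU,B)=89/2, d(AU,J)=26, d(AU,Q)=12, d(AU,W)=17
step 2: merge (J,Q) at d=7; branch lengths J→7/2, Q→7/2; new cluster JQ
  updated: d(AU,JQ)=19, d(B,JQ)=27/2, d(JQ,W)=15
step 3: merge (B,JQ) at d=27/2; branch lengths B→27/4, JQ→13/4; new cluster BJQ
  updated: d(AU,BJQ)=55/2, d(BJQ,W)=22
step 4: merge (AU,W) at d=17; branch lengths AU→11/2, W→17/2; new cluster AUW
  updated: d(AUW,BJQ)=77/3
step 5: merge (AUW,BJQ) at d=77/3; branch lengths AUW→13/3, BJQ→73/12; new cluster ABJQUW
final tree: (((A:3,U:3):11/2,W:17/2):13/3,(B:27/4,(J:7/2,Q:7/2):13/4):73/12)
total length: 569/12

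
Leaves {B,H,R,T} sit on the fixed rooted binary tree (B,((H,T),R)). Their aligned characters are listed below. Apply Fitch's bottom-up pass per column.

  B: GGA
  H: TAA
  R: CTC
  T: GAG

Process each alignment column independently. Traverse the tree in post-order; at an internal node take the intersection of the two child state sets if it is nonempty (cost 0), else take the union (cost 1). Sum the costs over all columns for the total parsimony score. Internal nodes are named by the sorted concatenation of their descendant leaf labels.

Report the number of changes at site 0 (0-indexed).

2

site 0, node HT: H={T} ∪ T={G} → {G,T} (+1)
site 0, node HRT: HT={G,T} ∪ R={C} → {C,G,T} (+1)
site 0, node BHRT: B={G} ∩ HRT={C,G,T} → {G} (+0)
site 1, node HT: H={A} ∩ T={A} → {A} (+0)
site 1, node HRT: HT={A} ∪ R={T} → {A,T} (+1)
site 1, node BHRT: B={G} ∪ HRT={A,T} → {A,G,T} (+1)
site 2, node HT: H={A} ∪ T={G} → {A,G} (+1)
site 2, node HRT: HT={A,G} ∪ R={C} → {A,C,G} (+1)
site 2, node BHRT: B={A} ∩ HRT={A,C,G} → {A} (+0)
per-site changes: [2, 2, 2]; total = 6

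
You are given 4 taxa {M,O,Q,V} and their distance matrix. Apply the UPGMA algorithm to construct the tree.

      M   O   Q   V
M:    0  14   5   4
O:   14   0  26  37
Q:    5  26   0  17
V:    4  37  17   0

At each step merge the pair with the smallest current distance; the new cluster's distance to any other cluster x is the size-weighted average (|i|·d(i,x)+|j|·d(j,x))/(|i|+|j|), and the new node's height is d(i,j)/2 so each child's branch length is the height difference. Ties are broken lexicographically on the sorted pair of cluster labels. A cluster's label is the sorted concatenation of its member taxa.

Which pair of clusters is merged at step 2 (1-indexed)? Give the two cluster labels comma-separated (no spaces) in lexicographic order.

MV,Q

1. join M+V (d=4) ⇒ MV; edges |M|=2, |V|=2
  updated: d(MV,O)=51/2, d(MV,Q)=11
2. join MV+Q (d=11) ⇒ MQV; edges |MV|=7/2, |Q|=11/2
  updated: d(MQV,O)=77/3
3. join MQV+O (d=77/3) ⇒ MOQV; edges |MQV|=22/3, |O|=77/6
final tree: (((M:2,V:2):7/2,Q:11/2):22/3,O:77/6)
total length: 199/6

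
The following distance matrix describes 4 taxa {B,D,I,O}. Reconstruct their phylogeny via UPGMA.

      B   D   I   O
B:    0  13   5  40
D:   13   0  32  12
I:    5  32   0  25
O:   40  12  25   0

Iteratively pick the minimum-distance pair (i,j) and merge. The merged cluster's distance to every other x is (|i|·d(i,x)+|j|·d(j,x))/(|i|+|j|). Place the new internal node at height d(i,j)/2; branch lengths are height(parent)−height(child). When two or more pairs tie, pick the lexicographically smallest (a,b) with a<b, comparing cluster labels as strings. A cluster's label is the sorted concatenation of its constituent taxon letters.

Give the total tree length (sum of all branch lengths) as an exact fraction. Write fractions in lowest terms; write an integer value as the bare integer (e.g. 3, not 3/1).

iteration 1: select B,I (d=5); attach at lengths (5/2, 5/2); label the merged cluster BI
  updated: d(BI,D)=45/2, d(BI,O)=65/2
iteration 2: select D,O (d=12); attach at lengths (6, 6); label the merged cluster DO
  updated: d(BI,DO)=55/2
iteration 3: select BI,DO (d=55/2); attach at lengths (45/4, 31/4); label the merged cluster BDIO
final tree: ((B:5/2,I:5/2):45/4,(D:6,O:6):31/4)
total length: 36

36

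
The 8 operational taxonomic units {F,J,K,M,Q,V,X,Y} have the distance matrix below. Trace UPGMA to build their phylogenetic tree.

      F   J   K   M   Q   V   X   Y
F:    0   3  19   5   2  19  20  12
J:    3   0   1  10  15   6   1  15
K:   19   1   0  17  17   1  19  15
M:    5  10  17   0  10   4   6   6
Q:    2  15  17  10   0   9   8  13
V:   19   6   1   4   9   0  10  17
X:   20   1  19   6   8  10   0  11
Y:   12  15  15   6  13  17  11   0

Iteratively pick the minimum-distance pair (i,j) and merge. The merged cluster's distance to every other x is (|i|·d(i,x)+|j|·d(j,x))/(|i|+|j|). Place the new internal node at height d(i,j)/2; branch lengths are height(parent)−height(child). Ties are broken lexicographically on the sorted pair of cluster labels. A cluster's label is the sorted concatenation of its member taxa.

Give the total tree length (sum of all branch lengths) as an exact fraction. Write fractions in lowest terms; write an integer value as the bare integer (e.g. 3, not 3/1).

1. join J+K (d=1) ⇒ JK; edges |J|=1/2, |K|=1/2
  updated: d(F,JK)=11, d(JK,M)=27/2, d(JK,Q)=16, d(JK,V)=7/2, d(JK,X)=10, d(JK,Y)=15
2. join F+Q (d=2) ⇒ FQ; edges |F|=1, |Q|=1
  updated: d(FQ,JK)=27/2, d(FQ,M)=15/2, d(FQ,V)=14, d(FQ,X)=14, d(FQ,Y)=25/2
3. join JK+V (d=7/2) ⇒ JKV; edges |JK|=5/4, |V|=7/4
  updated: d(FQ,JKV)=41/3, d(JKV,M)=31/3, d(JKV,X)=10, d(JKV,Y)=47/3
4. join M+X (d=6) ⇒ MX; edges |M|=3, |X|=3
  updated: d(FQ,MX)=43/4, d(JKV,MX)=61/6, d(MX,Y)=17/2
5. join MX+Y (d=17/2) ⇒ MXY; edges |MX|=5/4, |Y|=17/4
  updated: d(FQ,MXY)=34/3, d(JKV,MXY)=12
6. join FQ+MXY (d=34/3) ⇒ FMQXY; edges |FQ|=14/3, |MXY|=17/12
  updated: d(FMQXY,JKV)=38/3
7. join FMQXY+JKV (d=38/3) ⇒ FJKMQVXY; edges |FMQXY|=2/3, |JKV|=55/12
final tree: (((F:1,Q:1):14/3,((M:3,X:3):5/4,Y:17/4):17/12):2/3,((J:1/2,K:1/2):5/4,V:7/4):55/12)
total length: 173/6

173/6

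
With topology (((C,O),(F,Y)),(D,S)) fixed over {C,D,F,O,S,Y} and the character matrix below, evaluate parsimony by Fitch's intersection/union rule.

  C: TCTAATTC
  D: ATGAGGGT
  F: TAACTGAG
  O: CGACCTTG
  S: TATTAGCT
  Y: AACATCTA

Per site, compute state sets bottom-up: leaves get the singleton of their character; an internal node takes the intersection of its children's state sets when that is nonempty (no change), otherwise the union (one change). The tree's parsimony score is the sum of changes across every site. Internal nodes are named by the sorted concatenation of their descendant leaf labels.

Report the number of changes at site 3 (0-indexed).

3

[col 0] CO: children C:{T}, O:{C} ∪→ {C,T}; cost 1
[col 0] FY: children F:{T}, Y:{A} ∪→ {A,T}; cost 1
[col 0] CFOY: children CO:{C,T}, FY:{A,T} ∩→ {T}; cost 0
[col 0] DS: children D:{A}, S:{T} ∪→ {A,T}; cost 1
[col 0] CDFOSY: children CFOY:{T}, DS:{A,T} ∩→ {T}; cost 0
[col 1] CO: children C:{C}, O:{G} ∪→ {C,G}; cost 1
[col 1] FY: children F:{A}, Y:{A} ∩→ {A}; cost 0
[col 1] CFOY: children CO:{C,G}, FY:{A} ∪→ {A,C,G}; cost 1
[col 1] DS: children D:{T}, S:{A} ∪→ {A,T}; cost 1
[col 1] CDFOSY: children CFOY:{A,C,G}, DS:{A,T} ∩→ {A}; cost 0
[col 2] CO: children C:{T}, O:{A} ∪→ {A,T}; cost 1
[col 2] FY: children F:{A}, Y:{C} ∪→ {A,C}; cost 1
[col 2] CFOY: children CO:{A,T}, FY:{A,C} ∩→ {A}; cost 0
[col 2] DS: children D:{G}, S:{T} ∪→ {G,T}; cost 1
[col 2] CDFOSY: children CFOY:{A}, DS:{G,T} ∪→ {A,G,T}; cost 1
[col 3] CO: children C:{A}, O:{C} ∪→ {A,C}; cost 1
[col 3] FY: children F:{C}, Y:{A} ∪→ {A,C}; cost 1
[col 3] CFOY: children CO:{A,C}, FY:{A,C} ∩→ {A,C}; cost 0
[col 3] DS: children D:{A}, S:{T} ∪→ {A,T}; cost 1
[col 3] CDFOSY: children CFOY:{A,C}, DS:{A,T} ∩→ {A}; cost 0
[col 4] CO: children C:{A}, O:{C} ∪→ {A,C}; cost 1
[col 4] FY: children F:{T}, Y:{T} ∩→ {T}; cost 0
[col 4] CFOY: children CO:{A,C}, FY:{T} ∪→ {A,C,T}; cost 1
[col 4] DS: children D:{G}, S:{A} ∪→ {A,G}; cost 1
[col 4] CDFOSY: children CFOY:{A,C,T}, DS:{A,G} ∩→ {A}; cost 0
[col 5] CO: children C:{T}, O:{T} ∩→ {T}; cost 0
[col 5] FY: children F:{G}, Y:{C} ∪→ {C,G}; cost 1
[col 5] CFOY: children CO:{T}, FY:{C,G} ∪→ {C,G,T}; cost 1
[col 5] DS: children D:{G}, S:{G} ∩→ {G}; cost 0
[col 5] CDFOSY: children CFOY:{C,G,T}, DS:{G} ∩→ {G}; cost 0
[col 6] CO: children C:{T}, O:{T} ∩→ {T}; cost 0
[col 6] FY: children F:{A}, Y:{T} ∪→ {A,T}; cost 1
[col 6] CFOY: children CO:{T}, FY:{A,T} ∩→ {T}; cost 0
[col 6] DS: children D:{G}, S:{C} ∪→ {C,G}; cost 1
[col 6] CDFOSY: children CFOY:{T}, DS:{C,G} ∪→ {C,G,T}; cost 1
[col 7] CO: children C:{C}, O:{G} ∪→ {C,G}; cost 1
[col 7] FY: children F:{G}, Y:{A} ∪→ {A,G}; cost 1
[col 7] CFOY: children CO:{C,G}, FY:{A,G} ∩→ {G}; cost 0
[col 7] DS: children D:{T}, S:{T} ∩→ {T}; cost 0
[col 7] CDFOSY: children CFOY:{G}, DS:{T} ∪→ {G,T}; cost 1
per-site changes: [3, 3, 4, 3, 3, 2, 3, 3]; total = 24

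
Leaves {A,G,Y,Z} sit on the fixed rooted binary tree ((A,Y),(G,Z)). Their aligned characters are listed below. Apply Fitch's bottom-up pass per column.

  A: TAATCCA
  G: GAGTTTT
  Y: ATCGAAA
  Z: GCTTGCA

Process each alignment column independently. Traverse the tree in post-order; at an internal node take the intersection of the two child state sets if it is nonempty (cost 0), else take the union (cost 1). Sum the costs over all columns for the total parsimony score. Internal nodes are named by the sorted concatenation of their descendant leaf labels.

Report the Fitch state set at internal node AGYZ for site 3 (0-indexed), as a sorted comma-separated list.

T

AY@0: {T} ∪ {A} = {A,T} (union, +1)
GZ@0: {G} ∩ {G} = {G} (intersection, +0)
AGYZ@0: {A,T} ∪ {G} = {A,G,T} (union, +1)
AY@1: {A} ∪ {T} = {A,T} (union, +1)
GZ@1: {A} ∪ {C} = {A,C} (union, +1)
AGYZ@1: {A,T} ∩ {A,C} = {A} (intersection, +0)
AY@2: {A} ∪ {C} = {A,C} (union, +1)
GZ@2: {G} ∪ {T} = {G,T} (union, +1)
AGYZ@2: {A,C} ∪ {G,T} = {A,C,G,T} (union, +1)
AY@3: {T} ∪ {G} = {G,T} (union, +1)
GZ@3: {T} ∩ {T} = {T} (intersection, +0)
AGYZ@3: {G,T} ∩ {T} = {T} (intersection, +0)
AY@4: {C} ∪ {A} = {A,C} (union, +1)
GZ@4: {T} ∪ {G} = {G,T} (union, +1)
AGYZ@4: {A,C} ∪ {G,T} = {A,C,G,T} (union, +1)
AY@5: {C} ∪ {A} = {A,C} (union, +1)
GZ@5: {T} ∪ {C} = {C,T} (union, +1)
AGYZ@5: {A,C} ∩ {C,T} = {C} (intersection, +0)
AY@6: {A} ∩ {A} = {A} (intersection, +0)
GZ@6: {T} ∪ {A} = {A,T} (union, +1)
AGYZ@6: {A} ∩ {A,T} = {A} (intersection, +0)
per-site changes: [2, 2, 3, 1, 3, 2, 1]; total = 14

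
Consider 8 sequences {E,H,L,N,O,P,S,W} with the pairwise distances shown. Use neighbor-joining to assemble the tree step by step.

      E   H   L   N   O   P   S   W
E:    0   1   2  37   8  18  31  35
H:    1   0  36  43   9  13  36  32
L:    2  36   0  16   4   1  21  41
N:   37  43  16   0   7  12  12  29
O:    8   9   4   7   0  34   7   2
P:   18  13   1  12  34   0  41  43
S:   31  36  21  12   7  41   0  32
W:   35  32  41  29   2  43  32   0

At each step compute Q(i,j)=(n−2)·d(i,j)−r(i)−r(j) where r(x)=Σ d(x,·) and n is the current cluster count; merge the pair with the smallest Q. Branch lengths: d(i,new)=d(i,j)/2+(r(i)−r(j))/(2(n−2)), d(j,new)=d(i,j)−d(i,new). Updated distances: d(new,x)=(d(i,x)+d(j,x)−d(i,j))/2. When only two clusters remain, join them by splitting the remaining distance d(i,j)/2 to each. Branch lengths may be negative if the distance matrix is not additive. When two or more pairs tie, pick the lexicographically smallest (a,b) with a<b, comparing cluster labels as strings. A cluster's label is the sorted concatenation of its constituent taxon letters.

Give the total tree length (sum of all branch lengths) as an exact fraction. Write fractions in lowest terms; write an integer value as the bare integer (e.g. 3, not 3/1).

step 1: merge (E,H) at d=1, Q=-296; branch lengths E→-8/3, H→11/3; new cluster EH
  updated: d(EH,L)=37/2, d(EH,N)=79/2, d(EH,O)=8, d(EH,P)=15, d(EH,S)=33, d(EH,W)=33
step 2: merge (L,P) at d=1, Q=-485/2; branch lengths L→-79/20, P→99/20; new cluster LP
  updated: d(EH,LP)=65/4, d(LP,N)=27/2, d(LP,O)=37/2, d(LP,S)=61/2, d(LP,W)=83/2
step 3: merge (EH,LP) at d=65/4, Q=-185; branch lengths EH→149/16, LP→111/16; new cluster EHLP
  updated: d(EHLP,N)=147/8, d(EHLP,O)=41/8, d(EHLP,S)=189/8, d(EHLP,W)=233/8
step 4: merge (O,W) at d=2, Q=-429/4; branch lengths O→-65/6, W→77/6; new cluster OW
  updated: d(EHLP,OW)=129/8, d(N,OW)=17, d(OW,S)=37/2
step 5: merge (EHLP,OW) at d=129/8, Q=-155/2; branch lengths EHLP→155/16, OW→103/16; new cluster EHLOPW
  updated: d(EHLOPW,N)=77/8, d(EHLOPW,S)=13
step 6: merge (EHLOPW,N) at d=77/8, Q=-277/8; branch lengths EHLOPW→85/16, N→69/16; new cluster EHLNOPW
  updated: d(EHLNOPW,S)=123/16
step 7: merge (EHLNOPW,S) at d=123/16; branch lengths EHLNOPW→123/32, S→123/32; new cluster EHLNOPSW
final tree: (((((E:-8/3,H:11/3):149/16,(L:-79/20,P:99/20):111/16):155/16,(O:-65/6,W:77/6):103/16):85/16,N:69/16):123/32,S:123/32)
total length: 859/16

859/16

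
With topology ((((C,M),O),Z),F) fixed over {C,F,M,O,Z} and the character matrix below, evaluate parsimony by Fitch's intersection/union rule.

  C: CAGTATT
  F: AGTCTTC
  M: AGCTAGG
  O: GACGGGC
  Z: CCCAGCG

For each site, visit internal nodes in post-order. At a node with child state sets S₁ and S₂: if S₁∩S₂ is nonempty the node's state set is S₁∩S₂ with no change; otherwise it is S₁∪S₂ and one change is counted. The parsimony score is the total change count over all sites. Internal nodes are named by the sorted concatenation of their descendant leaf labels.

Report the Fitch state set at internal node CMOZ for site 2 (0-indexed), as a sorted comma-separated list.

C

[col 0] CM: children C:{C}, M:{A} ∪→ {A,C}; cost 1
[col 0] CMO: children CM:{A,C}, O:{G} ∪→ {A,C,G}; cost 1
[col 0] CMOZ: children CMO:{A,C,G}, Z:{C} ∩→ {C}; cost 0
[col 0] CFMOZ: children CMOZ:{C}, F:{A} ∪→ {A,C}; cost 1
[col 1] CM: children C:{A}, M:{G} ∪→ {A,G}; cost 1
[col 1] CMO: children CM:{A,G}, O:{A} ∩→ {A}; cost 0
[col 1] CMOZ: children CMO:{A}, Z:{C} ∪→ {A,C}; cost 1
[col 1] CFMOZ: children CMOZ:{A,C}, F:{G} ∪→ {A,C,G}; cost 1
[col 2] CM: children C:{G}, M:{C} ∪→ {C,G}; cost 1
[col 2] CMO: children CM:{C,G}, O:{C} ∩→ {C}; cost 0
[col 2] CMOZ: children CMO:{C}, Z:{C} ∩→ {C}; cost 0
[col 2] CFMOZ: children CMOZ:{C}, F:{T} ∪→ {C,T}; cost 1
[col 3] CM: children C:{T}, M:{T} ∩→ {T}; cost 0
[col 3] CMO: children CM:{T}, O:{G} ∪→ {G,T}; cost 1
[col 3] CMOZ: children CMO:{G,T}, Z:{A} ∪→ {A,G,T}; cost 1
[col 3] CFMOZ: children CMOZ:{A,G,T}, F:{C} ∪→ {A,C,G,T}; cost 1
[col 4] CM: children C:{A}, M:{A} ∩→ {A}; cost 0
[col 4] CMO: children CM:{A}, O:{G} ∪→ {A,G}; cost 1
[col 4] CMOZ: children CMO:{A,G}, Z:{G} ∩→ {G}; cost 0
[col 4] CFMOZ: children CMOZ:{G}, F:{T} ∪→ {G,T}; cost 1
[col 5] CM: children C:{T}, M:{G} ∪→ {G,T}; cost 1
[col 5] CMO: children CM:{G,T}, O:{G} ∩→ {G}; cost 0
[col 5] CMOZ: children CMO:{G}, Z:{C} ∪→ {C,G}; cost 1
[col 5] CFMOZ: children CMOZ:{C,G}, F:{T} ∪→ {C,G,T}; cost 1
[col 6] CM: children C:{T}, M:{G} ∪→ {G,T}; cost 1
[col 6] CMO: children CM:{G,T}, O:{C} ∪→ {C,G,T}; cost 1
[col 6] CMOZ: children CMO:{C,G,T}, Z:{G} ∩→ {G}; cost 0
[col 6] CFMOZ: children CMOZ:{G}, F:{C} ∪→ {C,G}; cost 1
per-site changes: [3, 3, 2, 3, 2, 3, 3]; total = 19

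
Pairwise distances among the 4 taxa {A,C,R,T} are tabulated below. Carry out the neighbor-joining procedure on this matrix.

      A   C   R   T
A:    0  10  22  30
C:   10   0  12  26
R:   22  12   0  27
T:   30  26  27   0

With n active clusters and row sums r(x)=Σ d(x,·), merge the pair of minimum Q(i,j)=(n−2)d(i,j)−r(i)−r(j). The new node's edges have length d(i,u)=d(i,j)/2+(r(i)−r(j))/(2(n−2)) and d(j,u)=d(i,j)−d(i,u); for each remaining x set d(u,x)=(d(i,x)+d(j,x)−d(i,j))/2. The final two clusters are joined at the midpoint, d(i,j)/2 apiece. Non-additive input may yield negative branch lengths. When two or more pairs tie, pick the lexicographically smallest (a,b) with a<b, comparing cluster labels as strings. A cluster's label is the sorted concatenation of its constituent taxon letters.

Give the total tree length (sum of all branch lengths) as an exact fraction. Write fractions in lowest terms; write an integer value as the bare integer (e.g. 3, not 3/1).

1. join A+C (d=10, Q=-90) ⇒ AC; edges |A|=17/2, |C|=3/2
  updated: d(AC,R)=12, d(AC,T)=23
2. join AC+R (d=12, Q=-62) ⇒ ACR; edges |AC|=4, |R|=8
  updated: d(ACR,T)=19
3. join ACR+T (d=19) ⇒ ACRT; edges |ACR|=19/2, |T|=19/2
final tree: (((A:17/2,C:3/2):4,R:8):19/2,T:19/2)
total length: 41

41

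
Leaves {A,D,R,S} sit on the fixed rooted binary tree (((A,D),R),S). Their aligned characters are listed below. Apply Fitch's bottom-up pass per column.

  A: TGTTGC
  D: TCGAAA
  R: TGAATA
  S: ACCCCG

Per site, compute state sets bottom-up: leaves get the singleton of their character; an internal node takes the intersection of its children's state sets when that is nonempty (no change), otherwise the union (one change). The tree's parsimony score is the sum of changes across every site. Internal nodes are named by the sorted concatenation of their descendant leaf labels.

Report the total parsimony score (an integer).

13

site 0, node AD: A={T} ∩ D={T} → {T} (+0)
site 0, node ADR: AD={T} ∩ R={T} → {T} (+0)
site 0, node ADRS: ADR={T} ∪ S={A} → {A,T} (+1)
site 1, node AD: A={G} ∪ D={C} → {C,G} (+1)
site 1, node ADR: AD={C,G} ∩ R={G} → {G} (+0)
site 1, node ADRS: ADR={G} ∪ S={C} → {C,G} (+1)
site 2, node AD: A={T} ∪ D={G} → {G,T} (+1)
site 2, node ADR: AD={G,T} ∪ R={A} → {A,G,T} (+1)
site 2, node ADRS: ADR={A,G,T} ∪ S={C} → {A,C,G,T} (+1)
site 3, node AD: A={T} ∪ D={A} → {A,T} (+1)
site 3, node ADR: AD={A,T} ∩ R={A} → {A} (+0)
site 3, node ADRS: ADR={A} ∪ S={C} → {A,C} (+1)
site 4, node AD: A={G} ∪ D={A} → {A,G} (+1)
site 4, node ADR: AD={A,G} ∪ R={T} → {A,G,T} (+1)
site 4, node ADRS: ADR={A,G,T} ∪ S={C} → {A,C,G,T} (+1)
site 5, node AD: A={C} ∪ D={A} → {A,C} (+1)
site 5, node ADR: AD={A,C} ∩ R={A} → {A} (+0)
site 5, node ADRS: ADR={A} ∪ S={G} → {A,G} (+1)
per-site changes: [1, 2, 3, 2, 3, 2]; total = 13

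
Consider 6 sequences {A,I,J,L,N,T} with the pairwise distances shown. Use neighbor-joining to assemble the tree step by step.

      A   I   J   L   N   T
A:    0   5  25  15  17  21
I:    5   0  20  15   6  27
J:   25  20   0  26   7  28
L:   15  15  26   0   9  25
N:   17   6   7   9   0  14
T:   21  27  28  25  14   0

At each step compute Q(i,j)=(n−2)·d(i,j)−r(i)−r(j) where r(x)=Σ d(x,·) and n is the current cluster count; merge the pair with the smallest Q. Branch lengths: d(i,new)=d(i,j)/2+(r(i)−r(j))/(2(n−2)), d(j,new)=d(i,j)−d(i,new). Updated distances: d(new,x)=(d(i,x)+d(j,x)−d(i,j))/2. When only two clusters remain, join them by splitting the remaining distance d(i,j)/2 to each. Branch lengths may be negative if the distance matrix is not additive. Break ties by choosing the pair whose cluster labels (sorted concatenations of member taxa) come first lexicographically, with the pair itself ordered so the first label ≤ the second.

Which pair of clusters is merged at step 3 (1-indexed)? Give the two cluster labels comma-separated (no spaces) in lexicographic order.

AI,L

iteration 1: select A,I (d=5, Q=-136); attach at lengths (15/4, 5/4); label the merged cluster AI
  updated: d(AI,J)=20, d(AI,L)=25/2, d(AI,N)=9, d(AI,T)=43/2
iteration 2: select J,N (d=7, Q=-99); attach at lengths (21/2, -7/2); label the merged cluster JN
  updated: d(AI,JN)=11, d(JN,L)=14, d(JN,T)=35/2
iteration 3: select AI,L (d=25/2, Q=-143/2); attach at lengths (37/8, 63/8); label the merged cluster AIL
  updated: d(AIL,JN)=25/4, d(AIL,T)=17
iteration 4: select AIL,JN (d=25/4, Q=-163/4); attach at lengths (23/8, 27/8); label the merged cluster AIJLN
  updated: d(AIJLN,T)=113/8
iteration 5: select AIJLN,T (d=113/8); attach at lengths (113/16, 113/16); label the merged cluster AIJLNT
final tree: ((((A:15/4,I:5/4):37/8,L:63/8):23/8,(J:21/2,N:-7/2):27/8):113/16,T:113/16)
total length: 359/8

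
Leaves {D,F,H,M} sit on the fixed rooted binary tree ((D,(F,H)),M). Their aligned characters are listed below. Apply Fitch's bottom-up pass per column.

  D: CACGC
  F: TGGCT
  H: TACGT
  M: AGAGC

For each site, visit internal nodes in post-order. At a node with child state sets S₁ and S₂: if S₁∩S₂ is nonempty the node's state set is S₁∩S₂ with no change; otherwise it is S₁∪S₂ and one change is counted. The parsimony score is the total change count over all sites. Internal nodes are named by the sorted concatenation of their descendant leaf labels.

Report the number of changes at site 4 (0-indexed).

FH@0: {T} ∩ {T} = {T} (intersection, +0)
DFH@0: {C} ∪ {T} = {C,T} (union, +1)
DFHM@0: {C,T} ∪ {A} = {A,C,T} (union, +1)
FH@1: {G} ∪ {A} = {A,G} (union, +1)
DFH@1: {A} ∩ {A,G} = {A} (intersection, +0)
DFHM@1: {A} ∪ {G} = {A,G} (union, +1)
FH@2: {G} ∪ {C} = {C,G} (union, +1)
DFH@2: {C} ∩ {C,G} = {C} (intersection, +0)
DFHM@2: {C} ∪ {A} = {A,C} (union, +1)
FH@3: {C} ∪ {G} = {C,G} (union, +1)
DFH@3: {G} ∩ {C,G} = {G} (intersection, +0)
DFHM@3: {G} ∩ {G} = {G} (intersection, +0)
FH@4: {T} ∩ {T} = {T} (intersection, +0)
DFH@4: {C} ∪ {T} = {C,T} (union, +1)
DFHM@4: {C,T} ∩ {C} = {C} (intersection, +0)
per-site changes: [2, 2, 2, 1, 1]; total = 8

1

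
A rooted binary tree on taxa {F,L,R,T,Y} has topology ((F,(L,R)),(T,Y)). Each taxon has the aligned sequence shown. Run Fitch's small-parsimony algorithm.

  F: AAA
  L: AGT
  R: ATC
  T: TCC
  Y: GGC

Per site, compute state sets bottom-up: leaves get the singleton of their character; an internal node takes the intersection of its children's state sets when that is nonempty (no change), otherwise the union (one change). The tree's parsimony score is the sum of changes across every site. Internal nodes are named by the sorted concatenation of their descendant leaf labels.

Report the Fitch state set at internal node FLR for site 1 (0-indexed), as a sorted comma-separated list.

A,G,T

[col 0] LR: children L:{A}, R:{A} ∩→ {A}; cost 0
[col 0] FLR: children F:{A}, LR:{A} ∩→ {A}; cost 0
[col 0] TY: children T:{T}, Y:{G} ∪→ {G,T}; cost 1
[col 0] FLRTY: children FLR:{A}, TY:{G,T} ∪→ {A,G,T}; cost 1
[col 1] LR: children L:{G}, R:{T} ∪→ {G,T}; cost 1
[col 1] FLR: children F:{A}, LR:{G,T} ∪→ {A,G,T}; cost 1
[col 1] TY: children T:{C}, Y:{G} ∪→ {C,G}; cost 1
[col 1] FLRTY: children FLR:{A,G,T}, TY:{C,G} ∩→ {G}; cost 0
[col 2] LR: children L:{T}, R:{C} ∪→ {C,T}; cost 1
[col 2] FLR: children F:{A}, LR:{C,T} ∪→ {A,C,T}; cost 1
[col 2] TY: children T:{C}, Y:{C} ∩→ {C}; cost 0
[col 2] FLRTY: children FLR:{A,C,T}, TY:{C} ∩→ {C}; cost 0
per-site changes: [2, 3, 2]; total = 7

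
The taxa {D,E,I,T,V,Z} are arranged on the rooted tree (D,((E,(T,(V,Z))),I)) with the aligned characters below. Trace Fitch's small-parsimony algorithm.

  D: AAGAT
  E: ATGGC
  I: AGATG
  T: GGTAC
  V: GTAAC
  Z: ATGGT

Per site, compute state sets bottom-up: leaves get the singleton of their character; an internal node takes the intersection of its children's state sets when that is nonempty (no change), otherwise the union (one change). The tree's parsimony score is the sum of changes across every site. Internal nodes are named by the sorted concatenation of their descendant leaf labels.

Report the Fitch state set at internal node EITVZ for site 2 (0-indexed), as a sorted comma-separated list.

A,G

site 0, node VZ: V={G} ∪ Z={A} → {A,G} (+1)
site 0, node TVZ: T={G} ∩ VZ={A,G} → {G} (+0)
site 0, node ETVZ: E={A} ∪ TVZ={G} → {A,G} (+1)
site 0, node EITVZ: ETVZ={A,G} ∩ I={A} → {A} (+0)
site 0, node DEITVZ: D={A} ∩ EITVZ={A} → {A} (+0)
site 1, node VZ: V={T} ∩ Z={T} → {T} (+0)
site 1, node TVZ: T={G} ∪ VZ={T} → {G,T} (+1)
site 1, node ETVZ: E={T} ∩ TVZ={G,T} → {T} (+0)
site 1, node EITVZ: ETVZ={T} ∪ I={G} → {G,T} (+1)
site 1, node DEITVZ: D={A} ∪ EITVZ={G,T} → {A,G,T} (+1)
site 2, node VZ: V={A} ∪ Z={G} → {A,G} (+1)
site 2, node TVZ: T={T} ∪ VZ={A,G} → {A,G,T} (+1)
site 2, node ETVZ: E={G} ∩ TVZ={A,G,T} → {G} (+0)
site 2, node EITVZ: ETVZ={G} ∪ I={A} → {A,G} (+1)
site 2, node DEITVZ: D={G} ∩ EITVZ={A,G} → {G} (+0)
site 3, node VZ: V={A} ∪ Z={G} → {A,G} (+1)
site 3, node TVZ: T={A} ∩ VZ={A,G} → {A} (+0)
site 3, node ETVZ: E={G} ∪ TVZ={A} → {A,G} (+1)
site 3, node EITVZ: ETVZ={A,G} ∪ I={T} → {A,G,T} (+1)
site 3, node DEITVZ: D={A} ∩ EITVZ={A,G,T} → {A} (+0)
site 4, node VZ: V={C} ∪ Z={T} → {C,T} (+1)
site 4, node TVZ: T={C} ∩ VZ={C,T} → {C} (+0)
site 4, node ETVZ: E={C} ∩ TVZ={C} → {C} (+0)
site 4, node EITVZ: ETVZ={C} ∪ I={G} → {C,G} (+1)
site 4, node DEITVZ: D={T} ∪ EITVZ={C,G} → {C,G,T} (+1)
per-site changes: [2, 3, 3, 3, 3]; total = 14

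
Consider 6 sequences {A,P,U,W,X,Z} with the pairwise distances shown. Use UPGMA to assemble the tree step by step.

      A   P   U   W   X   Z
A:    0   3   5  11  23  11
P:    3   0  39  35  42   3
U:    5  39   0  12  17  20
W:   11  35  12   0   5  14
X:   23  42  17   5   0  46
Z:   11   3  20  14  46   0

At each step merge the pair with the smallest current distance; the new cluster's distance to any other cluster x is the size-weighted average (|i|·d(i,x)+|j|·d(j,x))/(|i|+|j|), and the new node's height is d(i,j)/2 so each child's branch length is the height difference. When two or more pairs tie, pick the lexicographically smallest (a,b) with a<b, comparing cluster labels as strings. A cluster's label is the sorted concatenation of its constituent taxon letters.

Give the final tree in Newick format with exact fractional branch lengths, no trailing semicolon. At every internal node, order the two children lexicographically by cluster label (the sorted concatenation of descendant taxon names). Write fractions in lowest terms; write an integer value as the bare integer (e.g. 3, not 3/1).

iteration 1: select A,P (d=3); attach at lengths (3/2, 3/2); label the merged cluster AP
  updated: d(AP,U)=22, d(AP,W)=23, d(AP,X)=65/2, d(AP,Z)=7
iteration 2: select W,X (d=5); attach at lengths (5/2, 5/2); label the merged cluster WX
  updated: d(AP,WX)=111/4, d(U,WX)=29/2, d(WX,Z)=30
iteration 3: select AP,Z (d=7); attach at lengths (2, 7/2); label the merged cluster APZ
  updated: d(APZ,U)=64/3, d(APZ,WX)=57/2
iteration 4: select U,WX (d=29/2); attach at lengths (29/4, 19/4); label the merged cluster UWX
  updated: d(APZ,UWX)=235/9
iteration 5: select APZ,UWX (d=235/9); attach at lengths (86/9, 209/36); label the merged cluster APUWXZ
final tree: (((A:3/2,P:3/2):2,Z:7/2):86/9,(U:29/4,(W:5/2,X:5/2):19/4):209/36)
total length: 1471/36

(((A:3/2,P:3/2):2,Z:7/2):86/9,(U:29/4,(W:5/2,X:5/2):19/4):209/36)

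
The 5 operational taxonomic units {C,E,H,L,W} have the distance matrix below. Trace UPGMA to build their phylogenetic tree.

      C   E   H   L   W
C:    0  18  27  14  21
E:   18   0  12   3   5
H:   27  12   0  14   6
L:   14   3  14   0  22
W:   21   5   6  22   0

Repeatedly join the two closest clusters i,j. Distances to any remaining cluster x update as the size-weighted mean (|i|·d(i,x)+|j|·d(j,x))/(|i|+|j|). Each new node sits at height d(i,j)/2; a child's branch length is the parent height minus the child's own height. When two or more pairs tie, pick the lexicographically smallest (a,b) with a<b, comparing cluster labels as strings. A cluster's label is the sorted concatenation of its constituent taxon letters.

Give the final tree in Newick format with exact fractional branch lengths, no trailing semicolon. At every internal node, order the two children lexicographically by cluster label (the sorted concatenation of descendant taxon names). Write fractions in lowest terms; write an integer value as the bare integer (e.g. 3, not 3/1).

1. join E+L (d=3) ⇒ EL; edges |E|=3/2, |L|=3/2
  updated: d(C,EL)=16, d(EL,H)=13, d(EL,W)=27/2
2. join H+W (d=6) ⇒ HW; edges |H|=3, |W|=3
  updated: d(C,HW)=24, d(EL,HW)=53/4
3. join EL+HW (d=53/4) ⇒ EHLW; edges |EL|=41/8, |HW|=29/8
  updated: d(C,EHLW)=20
4. join C+EHLW (d=20) ⇒ CEHLW; edges |C|=10, |EHLW|=27/8
final tree: (C:10,((E:3/2,L:3/2):41/8,(H:3,W:3):29/8):27/8)
total length: 249/8

(C:10,((E:3/2,L:3/2):41/8,(H:3,W:3):29/8):27/8)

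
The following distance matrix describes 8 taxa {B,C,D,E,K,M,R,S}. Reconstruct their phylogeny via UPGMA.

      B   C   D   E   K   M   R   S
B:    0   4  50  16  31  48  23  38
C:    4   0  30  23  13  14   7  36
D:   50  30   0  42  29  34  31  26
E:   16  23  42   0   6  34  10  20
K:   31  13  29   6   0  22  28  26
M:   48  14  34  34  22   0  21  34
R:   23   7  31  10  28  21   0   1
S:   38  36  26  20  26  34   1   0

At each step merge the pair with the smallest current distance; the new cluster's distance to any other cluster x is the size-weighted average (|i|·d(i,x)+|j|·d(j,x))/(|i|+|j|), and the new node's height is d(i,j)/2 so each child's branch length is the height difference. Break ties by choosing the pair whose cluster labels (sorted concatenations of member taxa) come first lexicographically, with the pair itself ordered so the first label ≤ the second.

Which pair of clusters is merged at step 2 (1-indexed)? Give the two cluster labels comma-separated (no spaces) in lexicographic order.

step 1: merge (R,S) at d=1; branch lengths R→1/2, S→1/2; new cluster RS
  updated: d(B,RS)=61/2, d(C,RS)=43/2, d(D,RS)=57/2, d(E,RS)=15, d(K,RS)=27, d(M,RS)=55/2
step 2: merge (B,C) at d=4; branch lengths B→2, C→2; new cluster BC
  updated: d(BC,D)=40, d(BC,E)=39/2, d(BC,K)=22, d(BC,M)=31, d(BC,RS)=26
step 3: merge (E,K) at d=6; branch lengths E→3, K→3; new cluster EK
  updated: d(BC,EK)=83/4, d(D,EK)=71/2, d(EK,M)=28, d(EK,RS)=21
step 4: merge (BC,EK) at d=83/4; branch lengths BC→67/8, EK→59/8; new cluster BCEK
  updated: d(BCEK,D)=151/4, d(BCEK,M)=59/2, d(BCEK,RS)=47/2
step 5: merge (BCEK,RS) at d=47/2; branch lengths BCEK→11/8, RS→45/4; new cluster BCEKRS
  updated: d(BCEKRS,D)=104/3, d(BCEKRS,M)=173/6
step 6: merge (BCEKRS,M) at d=173/6; branch lengths BCEKRS→8/3, M→173/12; new cluster BCEKMRS
  updated: d(BCEKMRS,D)=242/7
step 7: merge (BCEKMRS,D) at d=242/7; branch lengths BCEKMRS→241/84, D→121/7; new cluster BCDEKMRS
final tree: (((((B:2,C:2):67/8,(E:3,K:3):59/8):11/8,(R:1/2,S:1/2):45/4):8/3,M:173/12):241/84,D:121/7)
total length: 12871/168

B,C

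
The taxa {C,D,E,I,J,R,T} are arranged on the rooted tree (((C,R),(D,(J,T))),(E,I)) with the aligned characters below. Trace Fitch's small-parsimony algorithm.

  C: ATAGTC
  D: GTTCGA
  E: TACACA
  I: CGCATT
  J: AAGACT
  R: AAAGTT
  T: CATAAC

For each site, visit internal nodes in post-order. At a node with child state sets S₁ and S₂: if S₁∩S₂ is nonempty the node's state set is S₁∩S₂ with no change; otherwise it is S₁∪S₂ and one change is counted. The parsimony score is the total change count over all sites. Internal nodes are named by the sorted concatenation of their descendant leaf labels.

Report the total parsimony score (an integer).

20

[col 0] CR: children C:{A}, R:{A} ∩→ {A}; cost 0
[col 0] JT: children J:{A}, T:{C} ∪→ {A,C}; cost 1
[col 0] DJT: children D:{G}, JT:{A,C} ∪→ {A,C,G}; cost 1
[col 0] CDJRT: children CR:{A}, DJT:{A,C,G} ∩→ {A}; cost 0
[col 0] EI: children E:{T}, I:{C} ∪→ {C,T}; cost 1
[col 0] CDEIJRT: children CDJRT:{A}, EI:{C,T} ∪→ {A,C,T}; cost 1
[col 1] CR: children C:{T}, R:{A} ∪→ {A,T}; cost 1
[col 1] JT: children J:{A}, T:{A} ∩→ {A}; cost 0
[col 1] DJT: children D:{T}, JT:{A} ∪→ {A,T}; cost 1
[col 1] CDJRT: children CR:{A,T}, DJT:{A,T} ∩→ {A,T}; cost 0
[col 1] EI: children E:{A}, I:{G} ∪→ {A,G}; cost 1
[col 1] CDEIJRT: children CDJRT:{A,T}, EI:{A,G} ∩→ {A}; cost 0
[col 2] CR: children C:{A}, R:{A} ∩→ {A}; cost 0
[col 2] JT: children J:{G}, T:{T} ∪→ {G,T}; cost 1
[col 2] DJT: children D:{T}, JT:{G,T} ∩→ {T}; cost 0
[col 2] CDJRT: children CR:{A}, DJT:{T} ∪→ {A,T}; cost 1
[col 2] EI: children E:{C}, I:{C} ∩→ {C}; cost 0
[col 2] CDEIJRT: children CDJRT:{A,T}, EI:{C} ∪→ {A,C,T}; cost 1
[col 3] CR: children C:{G}, R:{G} ∩→ {G}; cost 0
[col 3] JT: children J:{A}, T:{A} ∩→ {A}; cost 0
[col 3] DJT: children D:{C}, JT:{A} ∪→ {A,C}; cost 1
[col 3] CDJRT: children CR:{G}, DJT:{A,C} ∪→ {A,C,G}; cost 1
[col 3] EI: children E:{A}, I:{A} ∩→ {A}; cost 0
[col 3] CDEIJRT: children CDJRT:{A,C,G}, EI:{A} ∩→ {A}; cost 0
[col 4] CR: children C:{T}, R:{T} ∩→ {T}; cost 0
[col 4] JT: children J:{C}, T:{A} ∪→ {A,C}; cost 1
[col 4] DJT: children D:{G}, JT:{A,C} ∪→ {A,C,G}; cost 1
[col 4] CDJRT: children CR:{T}, DJT:{A,C,G} ∪→ {A,C,G,T}; cost 1
[col 4] EI: children E:{C}, I:{T} ∪→ {C,T}; cost 1
[col 4] CDEIJRT: children CDJRT:{A,C,G,T}, EI:{C,T} ∩→ {C,T}; cost 0
[col 5] CR: children C:{C}, R:{T} ∪→ {C,T}; cost 1
[col 5] JT: children J:{T}, T:{C} ∪→ {C,T}; cost 1
[col 5] DJT: children D:{A}, JT:{C,T} ∪→ {A,C,T}; cost 1
[col 5] CDJRT: children CR:{C,T}, DJT:{A,C,T} ∩→ {C,T}; cost 0
[col 5] EI: children E:{A}, I:{T} ∪→ {A,T}; cost 1
[col 5] CDEIJRT: children CDJRT:{C,T}, EI:{A,T} ∩→ {T}; cost 0
per-site changes: [4, 3, 3, 2, 4, 4]; total = 20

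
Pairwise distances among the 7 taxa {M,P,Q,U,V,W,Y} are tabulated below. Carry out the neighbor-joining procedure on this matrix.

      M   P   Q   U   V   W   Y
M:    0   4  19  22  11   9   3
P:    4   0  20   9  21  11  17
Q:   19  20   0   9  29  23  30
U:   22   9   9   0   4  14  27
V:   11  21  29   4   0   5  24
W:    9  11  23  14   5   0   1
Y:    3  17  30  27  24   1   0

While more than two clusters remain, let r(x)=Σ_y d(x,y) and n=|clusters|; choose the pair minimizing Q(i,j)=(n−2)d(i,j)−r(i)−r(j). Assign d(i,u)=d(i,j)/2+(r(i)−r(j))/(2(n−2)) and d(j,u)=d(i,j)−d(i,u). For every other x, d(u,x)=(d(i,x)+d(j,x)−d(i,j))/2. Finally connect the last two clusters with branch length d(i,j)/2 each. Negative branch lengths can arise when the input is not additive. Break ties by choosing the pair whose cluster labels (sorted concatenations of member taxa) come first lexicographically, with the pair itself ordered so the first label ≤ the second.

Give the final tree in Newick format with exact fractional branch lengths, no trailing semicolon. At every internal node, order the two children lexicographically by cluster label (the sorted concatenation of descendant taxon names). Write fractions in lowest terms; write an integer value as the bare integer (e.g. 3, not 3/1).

step 1: merge (Q,U) at d=9, Q=-170; branch lengths Q→9, U→0; new cluster QU
  updated: d(M,QU)=16, d(P,QU)=10, d(QU,V)=12, d(QU,W)=14, d(QU,Y)=24
step 2: merge (W,Y) at d=1, Q=-105; branch lengths W→-25/8, Y→33/8; new cluster WY
  updated: d(M,WY)=11/2, d(P,WY)=27/2, d(QU,WY)=37/2, d(V,WY)=14
step 3: merge (QU,V) at d=12, Q=-157/2; branch lengths QU→23/4, V→25/4; new cluster QUV
  updated: d(M,QUV)=15/2, d(P,QUV)=19/2, d(QUV,WY)=41/4
step 4: merge (M,P) at d=4, Q=-36; branch lengths M→-1/2, P→9/2; new cluster MP
  updated: d(MP,QUV)=13/2, d(MP,WY)=15/2
step 5: merge (MP,QUV) at d=13/2, Q=-97/4; branch lengths MP→15/8, QUV→37/8; new cluster MPQUV
  updated: d(MPQUV,WY)=45/8
step 6: merge (MPQUV,WY) at d=45/8; branch lengths MPQUV→45/16, WY→45/16; new cluster MPQUVWY
final tree: (((M:-1/2,P:9/2):15/8,((Q:9,U:0):23/4,V:25/4):37/8):45/16,(W:-25/8,Y:33/8):45/16)
total length: 305/8

(((M:-1/2,P:9/2):15/8,((Q:9,U:0):23/4,V:25/4):37/8):45/16,(W:-25/8,Y:33/8):45/16)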